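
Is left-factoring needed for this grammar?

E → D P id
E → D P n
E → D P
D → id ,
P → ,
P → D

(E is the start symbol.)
Yes, E has productions with common prefix 'D P'

Left-factoring is needed when two productions for the same non-terminal
share a common prefix on the right-hand side.

Productions for E:
  E → D P id
  E → D P n
  E → D P
Productions for P:
  P → ,
  P → D

Found common prefix 'D P' in productions for E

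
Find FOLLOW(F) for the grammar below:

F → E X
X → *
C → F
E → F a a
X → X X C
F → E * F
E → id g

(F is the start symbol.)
{ $, '*', 'a', 'id' }

To compute FOLLOW(F), find every occurrence of F on a right-hand side N → α F β: add FIRST(β) \ {ε}, and if β is empty or nullable also add FOLLOW(N). Iterate to a fixed point.

F is the start symbol, so $ ∈ FOLLOW(F).
In C → F: F is at the end, add FOLLOW(C)
In E → F a a: F is followed by a a, add FIRST(a a) \ {ε} = { 'a' }
In F → E * F: F is at the end; this adds FOLLOW(F) to itself — nothing new

The FOLLOW sets referred to above (computed the same way, to a fixed point):
  FOLLOW(C) = { $, '*', 'a', 'id' }

Taking the union: FOLLOW(F) = { $, '*', 'a', 'id' }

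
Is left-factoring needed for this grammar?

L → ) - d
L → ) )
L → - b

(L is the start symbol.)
Left-factoring is needed when two productions for the same non-terminal
share a common prefix on the right-hand side.

Productions for L:
  L → ) - d
  L → ) )
  L → - b

Found common prefix ')' in productions for L

Answer: Yes, L has productions with common prefix ')'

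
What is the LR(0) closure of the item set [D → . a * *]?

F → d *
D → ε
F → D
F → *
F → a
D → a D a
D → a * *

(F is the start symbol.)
{ [D → . a * *] }

Start with: [D → . a * *]
The dot precedes the terminal a, so nothing is added.

CLOSURE = { [D → . a * *] }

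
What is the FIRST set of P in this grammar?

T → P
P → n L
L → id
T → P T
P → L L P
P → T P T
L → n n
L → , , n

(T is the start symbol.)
To compute FIRST(P), examine every production with P on the left-hand side, reading each right-hand side left to right until a non-nullable symbol is reached.

FIRST sets of the other non-terminals involved (by the same procedure, iterated to a fixed point):
  FIRST(L) = { ',', 'id', 'n' }
  FIRST(T) = { ',', 'id', 'n' }

From P → n L:
  - n is a terminal: add 'n' and stop
From P → L L P:
  - L is a non-terminal: add FIRST(L) \ {ε} = { ',', 'id', 'n' }
    L is not nullable, so stop
From P → T P T:
  - T is a non-terminal: add FIRST(T) \ {ε} = { ',', 'id', 'n' }
    T is not nullable, so stop

Collecting: FIRST(P) = { ',', 'id', 'n' }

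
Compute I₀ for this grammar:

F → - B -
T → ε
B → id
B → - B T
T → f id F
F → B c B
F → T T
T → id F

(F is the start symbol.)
{ [B → . - B T], [B → . id], [F → . - B -], [F → . B c B], [F → . T T], [F' → . F], [T → . f id F], [T → . id F], [T → .] }

First, augment the grammar with F' → F
I₀ = CLOSURE({ [F' → . F] }):
  [F' → . F] has the dot before F: add [F → . - B -], [F → . B c B], [F → . T T]
  [F → . B c B] has the dot before B: add [B → . id], [B → . - B T]
  [F → . T T] has the dot before T: add [T → .], [T → . f id F], [T → . id F]
No further items can be added.

I₀ = { [B → . - B T], [B → . id], [F → . - B -], [F → . B c B], [F → . T T], [F' → . F], [T → . f id F], [T → . id F], [T → .] }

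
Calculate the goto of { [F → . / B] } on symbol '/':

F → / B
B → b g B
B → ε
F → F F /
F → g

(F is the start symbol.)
{ [B → . b g B], [B → .], [F → / . B] }

GOTO(I, '/') = CLOSURE({ [A → αX.β] : [A → α.Xβ] ∈ I, X = '/' })

Items with dot before '/', with the dot advanced:
  [F → . / B] → [F → / . B]
Closure of the advanced items:
  [F → / . B] has the dot before B: add [B → . b g B], [B → .]

GOTO = { [B → . b g B], [B → .], [F → / . B] }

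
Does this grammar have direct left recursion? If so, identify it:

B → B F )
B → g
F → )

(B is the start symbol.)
Direct left recursion occurs when N → N α for some non-terminal N (the right-hand side begins with the left-hand side itself).

B → B F ): LEFT RECURSIVE (starts with B)
B → g: starts with g
F → ): starts with ')'

The grammar has direct left recursion on: B.

Answer: Yes, B is left-recursive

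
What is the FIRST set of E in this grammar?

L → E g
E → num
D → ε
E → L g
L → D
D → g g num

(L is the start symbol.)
{ 'g', 'num' }

To compute FIRST(E), examine every production with E on the left-hand side, reading each right-hand side left to right until a non-nullable symbol is reached.

FIRST sets of the other non-terminals involved (by the same procedure, iterated to a fixed point):
  FIRST(L) = { 'g', 'num', ε }

From E → num:
  - num is a terminal: add 'num' and stop
From E → L g:
  - L is a non-terminal: add FIRST(L) \ {ε} = { 'g', 'num' }
    L is nullable, so continue to the next symbol
  - g is a terminal: add 'g' and stop

Collecting: FIRST(E) = { 'g', 'num' }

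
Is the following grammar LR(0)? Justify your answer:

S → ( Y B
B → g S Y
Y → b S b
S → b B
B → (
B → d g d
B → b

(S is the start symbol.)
Yes, the grammar is LR(0)

A grammar is LR(0) if no state in the canonical LR(0) collection has:
  - both a shift item (dot before a terminal) and a complete item (shift-reduce conflict), or
  - two or more complete items (reduce-reduce conflict; the accept item [S' → S .] counts as a complete item here).

Augment with S' → S and build the canonical LR(0) collection (I0 = CLOSURE({[S' → . S]}), then GOTO on every symbol after a dot until no new states appear). It has 18 states:
  I0: { [S → . ( Y B], [S → . b B], [S' → . S] }  — shift
  I1: { [S → ( . Y B], [Y → . b S b] }  — shift
  I2: { [S' → S .] }  — accept
  I3: { [B → . (], [B → . b], [B → . d g d], [B → . g S Y], [S → b . B] }  — shift
  I4: { [B → ( .] }  — reduce
  I5: { [S → b B .] }  — reduce
  I6: { [B → b .] }  — reduce
  I7: { [B → d . g d] }  — shift
  I8: { [B → g . S Y], [S → . ( Y B], [S → . b B] }  — shift
  I9: { [B → g S . Y], [Y → . b S b] }  — shift
  I10: { [B → g S Y .] }  — reduce
  I11: { [S → . ( Y B], [S → . b B], [Y → b . S b] }  — shift
  I12: { [Y → b S . b] }  — shift
  I13: { [Y → b S b .] }  — reduce
  I14: { [B → d g . d] }  — shift
  I15: { [B → d g d .] }  — reduce
  I16: { [B → . (], [B → . b], [B → . d g d], [B → . g S Y], [S → ( Y . B] }  — shift
  I17: { [S → ( Y B .] }  — reduce

Every state is either a pure shift/goto state or contains exactly one complete item and nothing to shift — no conflicts. The grammar is LR(0).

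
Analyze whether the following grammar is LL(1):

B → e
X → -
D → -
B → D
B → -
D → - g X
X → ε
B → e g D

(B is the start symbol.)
A grammar is LL(1) if for each non-terminal N with multiple productions, the predict sets of those productions are pairwise disjoint, where PREDICT(N → α) = (FIRST(α) \ {ε}) ∪ (FOLLOW(N) if α ⇒* ε).

Relevant sets:
  FIRST(D) = { '-' }
  FOLLOW(X) = { $ }

For B:
  PREDICT(B → e) = { 'e' }
  PREDICT(B → D) = { '-' }
  PREDICT(B → '-') = { '-' }
  PREDICT(B → e g D) = { 'e' }
For X:
  PREDICT(X → '-') = { '-' }
  PREDICT(X → ε) = { $ }
For D:
  PREDICT(D → '-') = { '-' }
  PREDICT(D → '-' g X) = { '-' }

Conflict found: Predict set conflict for B: { 'e' }
The grammar is NOT LL(1).

Answer: No. Predict set conflict for B: { 'e' }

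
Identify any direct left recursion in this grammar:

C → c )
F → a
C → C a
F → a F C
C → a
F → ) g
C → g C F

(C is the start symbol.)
C → c ): starts with c
F → a: starts with a
C → C a: LEFT RECURSIVE (starts with C)
F → a F C: starts with a
C → a: starts with a
F → ) g: starts with ')'
C → g C F: starts with g

The grammar has direct left recursion on: C.

Answer: Yes, C is left-recursive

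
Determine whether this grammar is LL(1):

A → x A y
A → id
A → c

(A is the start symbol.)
Yes, the grammar is LL(1).

A grammar is LL(1) if for each non-terminal N with multiple productions, the predict sets of those productions are pairwise disjoint, where PREDICT(N → α) = (FIRST(α) \ {ε}) ∪ (FOLLOW(N) if α ⇒* ε).

For A:
  PREDICT(A → x A y) = { 'x' }
  PREDICT(A → id) = { 'id' }
  PREDICT(A → c) = { 'c' }

All predict sets are disjoint. The grammar IS LL(1).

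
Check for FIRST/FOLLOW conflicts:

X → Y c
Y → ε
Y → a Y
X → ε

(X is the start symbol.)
A FIRST/FOLLOW conflict occurs when a non-terminal N has a nullable alternative N → β (β ⇒* ε) and another alternative N → α with FIRST(α) ∩ FOLLOW(N) ≠ ∅: on such a lookahead the parser cannot decide between expanding α and letting N vanish via β.

Nullable non-terminals: X, Y.
FIRST sets used below: FIRST(Y) = { 'a', ε }

X: nullable alternative(s) X → ε; FOLLOW(X) = { $ }
  X → Y c: FIRST \ {ε} = { 'a', 'c' } — disjoint from FOLLOW(X)
  X → ε: FIRST \ {ε} = { } — this is the only nullable alternative, skip

Y: nullable alternative(s) Y → ε; FOLLOW(Y) = { 'c' }
  Y → ε: FIRST \ {ε} = { } — this is the only nullable alternative, skip
  Y → a Y: FIRST \ {ε} = { 'a' } — disjoint from FOLLOW(Y)

No FIRST/FOLLOW conflicts found.

Answer: No FIRST/FOLLOW conflicts.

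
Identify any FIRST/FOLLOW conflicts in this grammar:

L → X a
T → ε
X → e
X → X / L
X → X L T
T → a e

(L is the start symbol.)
Yes. T → a e with FOLLOW(T) on { 'a' }

Nullable non-terminals: T.

T: nullable alternative(s) T → ε; FOLLOW(T) = { '/', 'a', 'e' }
  T → ε: FIRST \ {ε} = { } — this is the only nullable alternative, skip
  T → a e: FIRST \ {ε} = { 'a' } — overlaps FOLLOW(T) on { 'a' }: CONFLICT

L, X have no nullable alternative, so no FIRST/FOLLOW check is needed there.

So the grammar has 1 FIRST/FOLLOW conflict (marked CONFLICT above).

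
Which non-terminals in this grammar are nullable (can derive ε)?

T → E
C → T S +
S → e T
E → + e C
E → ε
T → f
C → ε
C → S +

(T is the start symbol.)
A non-terminal is nullable if it can derive ε (the empty string): either it has an ε-production, or it has a production whose right-hand side consists entirely of nullable non-terminals.

ε-productions: E → ε, C → ε
So E, C are immediately nullable.
T → E: every symbol on the right is nullable, so T is nullable too.
No further non-terminal can be added: every production for the remaining non-terminals contains a terminal or a non-nullable non-terminal.
Nullable = { 'C', 'E', 'T' }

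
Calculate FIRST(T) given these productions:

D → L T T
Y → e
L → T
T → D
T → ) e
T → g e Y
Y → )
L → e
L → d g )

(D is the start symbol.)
FIRST sets of the other non-terminals involved (by the same procedure, iterated to a fixed point):
  FIRST(D) = { ')', 'd', 'e', 'g' }

From T → D:
  - D is a non-terminal: add FIRST(D) \ {ε} = { ')', 'd', 'e', 'g' }
    D is not nullable, so stop
From T → ) e:
  - ')' is a terminal: add ')' and stop
From T → g e Y:
  - g is a terminal: add 'g' and stop

Collecting: FIRST(T) = { ')', 'd', 'e', 'g' }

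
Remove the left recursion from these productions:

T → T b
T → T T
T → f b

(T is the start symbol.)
T → f b T'
T' → b T'
T' → T T'
T' → ε

T is directly left-recursive. The standard transformation for
  A → A α₁ | ... | A α_m | β₁ | ... | β_n
is
  A  → β₁ A' | ... | β_n A'
  A' → α₁ A' | ... | α_m A' | ε

T → f b becomes T → f b T'
T → T b becomes T' → b T'
T → T T becomes T' → T T'
Add T' → ε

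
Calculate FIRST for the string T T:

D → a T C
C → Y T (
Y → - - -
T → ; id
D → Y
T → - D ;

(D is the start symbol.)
{ '-', ';' }

FIRST sets of the non-terminals involved (from the grammar, by fixed-point iteration):
  FIRST(T) = { '-', ';' }

To compute FIRST(T T), process the symbols left to right:
Symbol T is a non-terminal. Add FIRST(T) \ {ε} = { '-', ';' }
T is not nullable (ε ∉ FIRST(T)), so stop here.
FIRST(T T) = { '-', ';' }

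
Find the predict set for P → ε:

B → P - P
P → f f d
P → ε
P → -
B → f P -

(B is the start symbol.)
{ $, '-' }

PREDICT(P → ε) = (FIRST(RHS) \ {ε}) ∪ (FOLLOW(P) if ε ∈ FIRST(RHS), i.e. RHS ⇒* ε)
The right-hand side is ε (FIRST(ε) = { ε }), so the predict set is FOLLOW(P) = { $, '-' }
PREDICT(P → ε) = { $, '-' }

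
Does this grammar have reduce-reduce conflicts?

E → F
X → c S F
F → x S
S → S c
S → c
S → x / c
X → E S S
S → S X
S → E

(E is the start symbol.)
Yes — I14: [E → F .] vs [X → c S F .]; I18: [S → S c .] vs [S → c .]

Augment with E' → E and build the canonical LR(0) collection (I0 = CLOSURE({[E' → . E]}), then GOTO on every symbol after a dot until no new states appear). It has 19 states:
  I0: { [E → . F], [E' → . E], [F → . x S] }  — shift
  I1: { [E' → E .] }  — accept
  I2: { [E → F .] }  — reduce
  I3: { [E → . F], [F → . x S], [F → x . S], [S → . E], [S → . S X], [S → . S c], [S → . c], [S → . x / c] }  — shift
  I4: { [S → E .] }  — reduce
  I5: { [E → . F], [F → . x S], [F → x S .], [S → S . X], [S → S . c], [X → . E S S], [X → . c S F] }  — shift, reduce
  I6: { [S → c .] }  — reduce
  I7: { [E → . F], [F → . x S], [F → x . S], [S → . E], [S → . S X], [S → . S c], [S → . c], [S → . x / c], [S → x . / c] }  — shift
  I8: { [S → x / . c] }  — shift
  I9: { [S → x / c .] }  — reduce
  I10: { [E → . F], [F → . x S], [S → . E], [S → . S X], [S → . S c], [S → . c], [S → . x / c], [X → E . S S] }  — shift
  I11: { [S → S X .] }  — reduce
  I12: { [E → . F], [F → . x S], [S → . E], [S → . S X], [S → . S c], [S → . c], [S → . x / c], [S → S c .], [X → c . S F] }  — shift, reduce
  I13: { [E → . F], [F → . x S], [S → S . X], [S → S . c], [X → . E S S], [X → . c S F], [X → c S . F] }  — shift
  I14: { [E → F .], [X → c S F .] }  — 2 reduces
  I15: { [E → . F], [F → . x S], [S → . E], [S → . S X], [S → . S c], [S → . c], [S → . x / c], [S → S . X], [S → S . c], [X → . E S S], [X → . c S F], [X → E S . S] }  — shift
  I16: { [E → . F], [F → . x S], [S → . E], [S → . S X], [S → . S c], [S → . c], [S → . x / c], [S → E .], [X → E . S S] }  — shift, reduce
  I17: { [E → . F], [F → . x S], [S → S . X], [S → S . c], [X → . E S S], [X → . c S F], [X → E S S .] }  — shift, reduce
  I18: { [E → . F], [F → . x S], [S → . E], [S → . S X], [S → . S c], [S → . c], [S → . x / c], [S → S c .], [S → c .], [X → c . S F] }  — shift, 2 reduces

I14 contains complete items [E → F .], [X → c S F .] — reduce-reduce conflict.
I18 contains complete items [S → S c .], [S → c .] — reduce-reduce conflict.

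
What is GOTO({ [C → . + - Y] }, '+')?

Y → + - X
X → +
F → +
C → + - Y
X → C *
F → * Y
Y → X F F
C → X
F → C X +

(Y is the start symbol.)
{ [C → + . - Y] }

GOTO(I, '+') = CLOSURE({ [A → αX.β] : [A → α.Xβ] ∈ I, X = '+' })

Items with dot before '+', with the dot advanced:
  [C → . + - Y] → [C → + . - Y]
Closure adds nothing (no advanced item has the dot before a non-terminal).

GOTO = { [C → + . - Y] }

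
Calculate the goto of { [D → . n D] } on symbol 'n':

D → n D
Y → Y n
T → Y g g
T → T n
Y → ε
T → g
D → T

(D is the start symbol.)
{ [D → . T], [D → . n D], [D → n . D], [T → . T n], [T → . Y g g], [T → . g], [Y → . Y n], [Y → .] }

GOTO(I, 'n') = CLOSURE({ [A → αX.β] : [A → α.Xβ] ∈ I, X = 'n' })

Items with dot before 'n', with the dot advanced:
  [D → . n D] → [D → n . D]
Closure of the advanced items:
  [D → n . D] has the dot before D: add [D → . n D], [D → . T]
  [D → . T] has the dot before T: add [T → . Y g g], [T → . T n], [T → . g]
  [T → . Y g g] has the dot before Y: add [Y → . Y n], [Y → .]

GOTO = { [D → . T], [D → . n D], [D → n . D], [T → . T n], [T → . Y g g], [T → . g], [Y → . Y n], [Y → .] }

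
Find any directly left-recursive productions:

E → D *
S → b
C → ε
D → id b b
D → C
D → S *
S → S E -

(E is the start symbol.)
Yes, S is left-recursive

E → D *: starts with D
S → b: starts with b
C → ε: starts with ε
D → id b b: starts with id
D → C: starts with C
D → S *: starts with S
S → S E -: LEFT RECURSIVE (starts with S)

The grammar has direct left recursion on: S.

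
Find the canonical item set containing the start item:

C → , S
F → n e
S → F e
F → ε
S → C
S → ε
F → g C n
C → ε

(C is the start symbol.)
First, augment the grammar with C' → C
I₀ = CLOSURE({ [C' → . C] }):
  [C' → . C] has the dot before C: add [C → . , S], [C → .]
No further items can be added.

I₀ = { [C → . , S], [C → .], [C' → . C] }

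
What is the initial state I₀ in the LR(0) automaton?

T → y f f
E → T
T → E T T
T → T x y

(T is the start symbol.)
{ [E → . T], [T → . E T T], [T → . T x y], [T → . y f f], [T' → . T] }

First, augment the grammar with T' → T
I₀ = CLOSURE({ [T' → . T] }):
  [T' → . T] has the dot before T: add [T → . y f f], [T → . E T T], [T → . T x y]
  [T → . E T T] has the dot before E: add [E → . T]
No further items can be added.

I₀ = { [E → . T], [T → . E T T], [T → . T x y], [T → . y f f], [T' → . T] }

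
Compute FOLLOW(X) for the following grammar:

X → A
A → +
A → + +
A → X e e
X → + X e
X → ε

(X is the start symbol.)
X is the start symbol, so $ ∈ FOLLOW(X).
In A → X e e: X is followed by e e, add FIRST(e e) \ {ε} = { 'e' }
In X → + X e: X is followed by e, add FIRST(e) \ {ε} = { 'e' }

Taking the union: FOLLOW(X) = { $, 'e' }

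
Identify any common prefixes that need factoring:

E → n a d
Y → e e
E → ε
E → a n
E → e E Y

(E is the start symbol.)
Left-factoring is needed when two productions for the same non-terminal
share a common prefix on the right-hand side.

Productions for E:
  E → n a d
  E → ε
  E → a n
  E → e E Y

No common prefixes found.

Answer: No, left-factoring is not needed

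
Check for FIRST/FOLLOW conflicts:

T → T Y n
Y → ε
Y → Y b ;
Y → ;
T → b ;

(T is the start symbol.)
Yes. Y → Y b ';' with FOLLOW(Y) on { 'b' }

A FIRST/FOLLOW conflict occurs when a non-terminal N has a nullable alternative N → β (β ⇒* ε) and another alternative N → α with FIRST(α) ∩ FOLLOW(N) ≠ ∅: on such a lookahead the parser cannot decide between expanding α and letting N vanish via β.

Nullable non-terminals: Y.
FIRST sets used below: FIRST(Y) = { ';', 'b', ε }

Y: nullable alternative(s) Y → ε; FOLLOW(Y) = { 'b', 'n' }
  Y → ε: FIRST \ {ε} = { } — this is the only nullable alternative, skip
  Y → Y b ;: FIRST \ {ε} = { ';', 'b' } — overlaps FOLLOW(Y) on { 'b' }: CONFLICT
  Y → ;: FIRST \ {ε} = { ';' } — disjoint from FOLLOW(Y)

T has no nullable alternative, so no FIRST/FOLLOW check is needed there.

So the grammar has 1 FIRST/FOLLOW conflict (marked CONFLICT above).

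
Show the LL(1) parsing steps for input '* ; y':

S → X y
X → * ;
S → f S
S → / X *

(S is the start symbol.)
LL(1) parsing maintains a stack (initially the start symbol over $) and the input. At each step: if the stack top is a terminal, match it against the current input token; if it is a non-terminal N, replace it with the RHS of M[N, lookahead] (the unique production whose predict set contains the lookahead).

Stack is shown with the top on the left.

Stack    Input    Action
------------------------
S $      * ; y $  output S → X y
X y $    * ; y $  output X → * ;
* ; y $  * ; y $  match '*'
; y $    ; y $    match ';'
y $      y $      match 'y'
$        $        accept

The string is accepted.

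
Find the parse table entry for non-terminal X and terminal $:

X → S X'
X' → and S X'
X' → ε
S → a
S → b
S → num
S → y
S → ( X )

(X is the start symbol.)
Empty (error entry)

To find M[X, $], we find productions for X where $ is in the predict set (PREDICT(N → α) = (FIRST(α) \ {ε}) ∪ (FOLLOW(N) if α ⇒* ε)).

Relevant sets:
  FIRST(S) = { '(', 'a', 'b', 'num', 'y' }

X → S X': PREDICT = { '(', 'a', 'b', 'num', 'y' }

M[X, $] is empty (no production applies)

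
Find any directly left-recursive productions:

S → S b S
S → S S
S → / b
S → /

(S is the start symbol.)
Yes, S is left-recursive

S → S b S: LEFT RECURSIVE (starts with S)
S → S S: LEFT RECURSIVE (starts with S)
S → / b: starts with '/'
S → /: starts with '/'

The grammar has direct left recursion on: S.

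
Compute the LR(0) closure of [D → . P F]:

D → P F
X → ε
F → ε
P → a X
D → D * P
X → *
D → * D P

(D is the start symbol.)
{ [D → . P F], [P → . a X] }

Start with: [D → . P F]
  [D → . P F] has the dot before P: add [P → . a X]
No further items can be added.

CLOSURE = { [D → . P F], [P → . a X] }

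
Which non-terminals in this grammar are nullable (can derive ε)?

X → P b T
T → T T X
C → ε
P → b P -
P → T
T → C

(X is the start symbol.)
ε-productions: C → ε
So C is immediately nullable.
T → C: every symbol on the right is nullable, so T is nullable too.
P → T: every symbol on the right is nullable, so P is nullable too.
No further non-terminal can be added: every production for the remaining non-terminals contains a terminal or a non-nullable non-terminal.
Nullable = { 'C', 'P', 'T' }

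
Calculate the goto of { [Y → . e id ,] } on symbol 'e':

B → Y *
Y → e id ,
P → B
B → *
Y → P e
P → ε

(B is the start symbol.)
GOTO(I, 'e') = CLOSURE({ [A → αX.β] : [A → α.Xβ] ∈ I, X = 'e' })

Items with dot before 'e', with the dot advanced:
  [Y → . e id ,] → [Y → e . id ,]
Closure adds nothing (no advanced item has the dot before a non-terminal).

GOTO = { [Y → e . id ,] }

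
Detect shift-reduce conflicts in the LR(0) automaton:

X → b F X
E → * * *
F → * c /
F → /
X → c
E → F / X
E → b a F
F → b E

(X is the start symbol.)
Augment with X' → X and build the canonical LR(0) collection (I0 = CLOSURE({[X' → . X]}), then GOTO on every symbol after a dot until no new states appear). It has 21 states:
  I0: { [X → . b F X], [X → . c], [X' → . X] }  — shift
  I1: { [X' → X .] }  — accept
  I2: { [F → . * c /], [F → . /], [F → . b E], [X → b . F X] }  — shift
  I3: { [X → c .] }  — reduce
  I4: { [F → * . c /] }  — shift
  I5: { [F → / .] }  — reduce
  I6: { [X → . b F X], [X → . c], [X → b F . X] }  — shift
  I7: { [E → . * * *], [E → . F / X], [E → . b a F], [F → . * c /], [F → . /], [F → . b E], [F → b . E] }  — shift
  I8: { [E → * . * *], [F → * . c /] }  — shift
  I9: { [F → b E .] }  — reduce
  I10: { [E → F . / X] }  — shift
  I11: { [E → . * * *], [E → . F / X], [E → . b a F], [E → b . a F], [F → . * c /], [F → . /], [F → . b E], [F → b . E] }  — shift
  I12: { [E → b a . F], [F → . * c /], [F → . /], [F → . b E] }  — shift
  I13: { [E → b a F .] }  — reduce
  I14: { [E → F / . X], [X → . b F X], [X → . c] }  — shift
  I15: { [E → F / X .] }  — reduce
  I16: { [E → * * . *] }  — shift
  I17: { [F → * c . /] }  — shift
  I18: { [F → * c / .] }  — reduce
  I19: { [E → * * * .] }  — reduce
  I20: { [X → b F X .] }  — reduce

No state contains both a complete item and a shift item.

Answer: No shift-reduce conflicts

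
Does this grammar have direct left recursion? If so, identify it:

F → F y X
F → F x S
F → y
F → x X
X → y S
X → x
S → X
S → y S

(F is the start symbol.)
Direct left recursion occurs when N → N α for some non-terminal N (the right-hand side begins with the left-hand side itself).

F → F y X: LEFT RECURSIVE (starts with F)
F → F x S: LEFT RECURSIVE (starts with F)
F → y: starts with y
F → x X: starts with x
X → y S: starts with y
X → x: starts with x
S → X: starts with X
S → y S: starts with y

The grammar has direct left recursion on: F.

Answer: Yes, F is left-recursive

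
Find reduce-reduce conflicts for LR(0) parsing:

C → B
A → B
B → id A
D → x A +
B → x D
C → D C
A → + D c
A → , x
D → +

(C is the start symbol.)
A reduce-reduce conflict occurs when an LR(0) state has two complete items [A → α .] and [B → β .] — both call for a reduction, and with no lookahead the parser cannot choose between them.

Augment with C' → C and build the canonical LR(0) collection (I0 = CLOSURE({[C' → . C]}), then GOTO on every symbol after a dot until no new states appear). It has 21 states:
  I0: { [B → . id A], [B → . x D], [C → . B], [C → . D C], [C' → . C], [D → . +], [D → . x A +] }  — shift
  I1: { [D → + .] }  — reduce
  I2: { [C → B .] }  — reduce
  I3: { [C' → C .] }  — accept
  I4: { [B → . id A], [B → . x D], [C → . B], [C → . D C], [C → D . C], [D → . +], [D → . x A +] }  — shift
  I5: { [A → . + D c], [A → . , x], [A → . B], [B → . id A], [B → . x D], [B → id . A] }  — shift
  I6: { [A → . + D c], [A → . , x], [A → . B], [B → . id A], [B → . x D], [B → x . D], [D → . +], [D → . x A +], [D → x . A +] }  — shift
  I7: { [A → + . D c], [D → + .], [D → . +], [D → . x A +] }  — shift, reduce
  I8: { [A → , . x] }  — shift
  I9: { [D → x A . +] }  — shift
  I10: { [A → B .] }  — reduce
  I11: { [B → x D .] }  — reduce
  I12: { [D → x A + .] }  — reduce
  I13: { [A → , x .] }  — reduce
  I14: { [A → + D . c] }  — shift
  I15: { [A → . + D c], [A → . , x], [A → . B], [B → . id A], [B → . x D], [D → x . A +] }  — shift
  I16: { [A → + . D c], [D → . +], [D → . x A +] }  — shift
  I17: { [B → x . D], [D → . +], [D → . x A +] }  — shift
  I18: { [A → + D c .] }  — reduce
  I19: { [B → id A .] }  — reduce
  I20: { [C → D C .] }  — reduce

No state contains more than one complete item.

Answer: No reduce-reduce conflicts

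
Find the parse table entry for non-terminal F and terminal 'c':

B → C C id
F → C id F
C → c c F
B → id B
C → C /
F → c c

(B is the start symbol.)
To find M[F, 'c'], we find productions for F where 'c' is in the predict set (PREDICT(N → α) = (FIRST(α) \ {ε}) ∪ (FOLLOW(N) if α ⇒* ε)).

Relevant sets:
  FIRST(C) = { 'c' }

F → C id F: PREDICT = { 'c' }
  'c' is in predict set, so this production goes in M[F, 'c']
F → c c: PREDICT = { 'c' }
  'c' is in predict set, so this production goes in M[F, 'c']

M[F, 'c'] = F → C id F, F → c c  (a multiply-defined cell — the grammar is not LL(1))

Answer: F → C id F, F → c c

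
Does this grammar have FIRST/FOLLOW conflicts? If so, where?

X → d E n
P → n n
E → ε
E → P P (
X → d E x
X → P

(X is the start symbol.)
Nullable non-terminals: E.
FIRST sets used below: FIRST(P) = { 'n' }

E: nullable alternative(s) E → ε; FOLLOW(E) = { 'n', 'x' }
  E → ε: FIRST \ {ε} = { } — this is the only nullable alternative, skip
  E → P P (: FIRST \ {ε} = { 'n' } — overlaps FOLLOW(E) on { 'n' }: CONFLICT

P, X have no nullable alternative, so no FIRST/FOLLOW check is needed there.

So the grammar has 1 FIRST/FOLLOW conflict (marked CONFLICT above).

Answer: Yes. E → P P '(' with FOLLOW(E) on { 'n' }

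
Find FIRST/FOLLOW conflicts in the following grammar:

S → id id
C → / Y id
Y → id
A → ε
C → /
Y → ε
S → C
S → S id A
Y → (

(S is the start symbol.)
Yes. Y → id with FOLLOW(Y) on { 'id' }

Nullable non-terminals: A, Y.
A has a nullable alternative but only one production, so nothing to check.

Y: nullable alternative(s) Y → ε; FOLLOW(Y) = { 'id' }
  Y → id: FIRST \ {ε} = { 'id' } — overlaps FOLLOW(Y) on { 'id' }: CONFLICT
  Y → ε: FIRST \ {ε} = { } — this is the only nullable alternative, skip
  Y → (: FIRST \ {ε} = { '(' } — disjoint from FOLLOW(Y)

C, S have no nullable alternative, so no FIRST/FOLLOW check is needed there.

So the grammar has 1 FIRST/FOLLOW conflict (marked CONFLICT above).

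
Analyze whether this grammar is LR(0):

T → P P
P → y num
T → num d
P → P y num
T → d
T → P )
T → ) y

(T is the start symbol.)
A grammar is LR(0) if no state in the canonical LR(0) collection has:
  - both a shift item (dot before a terminal) and a complete item (shift-reduce conflict), or
  - two or more complete items (reduce-reduce conflict; the accept item [T' → T .] counts as a complete item here).

Augment with T' → T and build the canonical LR(0) collection (I0 = CLOSURE({[T' → . T]}), then GOTO on every symbol after a dot until no new states appear). It has 16 states:
  I0: { [P → . P y num], [P → . y num], [T → . ) y], [T → . P )], [T → . P P], [T → . d], [T → . num d], [T' → . T] }  — shift
  I1: { [T → ) . y] }  — shift
  I2: { [P → . P y num], [P → . y num], [P → P . y num], [T → P . )], [T → P . P] }  — shift
  I3: { [T' → T .] }  — accept
  I4: { [T → d .] }  — reduce
  I5: { [T → num . d] }  — shift
  I6: { [P → y . num] }  — shift
  I7: { [P → y num .] }  — reduce
  I8: { [T → num d .] }  — reduce
  I9: { [T → P ) .] }  — reduce
  I10: { [P → P . y num], [T → P P .] }  — shift, reduce
  I11: { [P → P y . num], [P → y . num] }  — shift
  I12: { [P → P y num .], [P → y num .] }  — 2 reduces
  I13: { [P → P y . num] }  — shift
  I14: { [P → P y num .] }  — reduce
  I15: { [T → ) y .] }  — reduce

Conflict in state I10:
  Shift-reduce conflict between [T → P P .] and [P → P . y num]
So the grammar is NOT LR(0).

Answer: No. Shift-reduce conflict between [T → P P .] and [P → P . y num]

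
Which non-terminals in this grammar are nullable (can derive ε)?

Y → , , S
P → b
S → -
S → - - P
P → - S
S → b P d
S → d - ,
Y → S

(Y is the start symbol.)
None

A non-terminal is nullable if it can derive ε (the empty string): either it has an ε-production, or it has a production whose right-hand side consists entirely of nullable non-terminals.

There are no ε-productions, so no non-terminal can derive ε.
No non-terminals are nullable.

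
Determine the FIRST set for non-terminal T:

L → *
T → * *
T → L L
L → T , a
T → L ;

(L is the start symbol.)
To compute FIRST(T), examine every production with T on the left-hand side, reading each right-hand side left to right until a non-nullable symbol is reached.

FIRST sets of the other non-terminals involved (by the same procedure, iterated to a fixed point):
  FIRST(L) = { '*' }

From T → * *:
  - '*' is a terminal: add '*' and stop
From T → L L:
  - L is a non-terminal: add FIRST(L) \ {ε} = { '*' }
    L is not nullable, so stop
From T → L ;:
  - L is a non-terminal: add FIRST(L) \ {ε} = { '*' }
    L is not nullable, so stop

Collecting: FIRST(T) = { '*' }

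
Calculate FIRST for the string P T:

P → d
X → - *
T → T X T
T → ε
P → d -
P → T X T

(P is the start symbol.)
FIRST sets of the non-terminals involved (from the grammar, by fixed-point iteration):
  FIRST(P) = { '-', 'd' }

To compute FIRST(P T), process the symbols left to right:
Symbol P is a non-terminal. Add FIRST(P) \ {ε} = { '-', 'd' }
P is not nullable (ε ∉ FIRST(P)), so stop here.
FIRST(P T) = { '-', 'd' }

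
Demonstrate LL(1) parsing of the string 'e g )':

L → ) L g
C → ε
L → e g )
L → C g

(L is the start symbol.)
LL(1) parsing maintains a stack (initially the start symbol over $) and the input. At each step: if the stack top is a terminal, match it against the current input token; if it is a non-terminal N, replace it with the RHS of M[N, lookahead] (the unique production whose predict set contains the lookahead).

Stack is shown with the top on the left.

Stack    Input    Action
------------------------
L $      e g ) $  output L → e g )
e g ) $  e g ) $  match 'e'
g ) $    g ) $    match 'g'
) $      ) $      match ')'
$        $        accept

The string is accepted.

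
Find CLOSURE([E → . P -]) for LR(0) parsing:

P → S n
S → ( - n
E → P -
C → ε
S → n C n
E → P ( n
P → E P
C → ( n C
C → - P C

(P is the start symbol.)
To compute CLOSURE, for each item [A → α.Bβ] where B is a non-terminal, add [B → .γ] for all productions B → γ; repeat for the newly added items until nothing changes.

Start with: [E → . P -]
  [E → . P -] has the dot before P: add [P → . S n], [P → . E P]
  [P → . S n] has the dot before S: add [S → . ( - n], [S → . n C n]
  [P → . E P] has the dot before E: add [E → . P ( n]
No further items can be added.

CLOSURE = { [E → . P ( n], [E → . P -], [P → . E P], [P → . S n], [S → . ( - n], [S → . n C n] }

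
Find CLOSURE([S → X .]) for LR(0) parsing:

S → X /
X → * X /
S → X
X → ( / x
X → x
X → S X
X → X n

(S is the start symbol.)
{ [S → X .] }

To compute CLOSURE, for each item [A → α.Bβ] where B is a non-terminal, add [B → .γ] for all productions B → γ; repeat for the newly added items until nothing changes.

Start with: [S → X .]
The dot is at the end, so nothing is added.

CLOSURE = { [S → X .] }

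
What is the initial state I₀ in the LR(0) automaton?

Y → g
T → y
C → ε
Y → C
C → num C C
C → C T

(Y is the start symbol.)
{ [C → . C T], [C → . num C C], [C → .], [Y → . C], [Y → . g], [Y' → . Y] }

First, augment the grammar with Y' → Y
I₀ = CLOSURE({ [Y' → . Y] }):
  [Y' → . Y] has the dot before Y: add [Y → . g], [Y → . C]
  [Y → . C] has the dot before C: add [C → .], [C → . num C C], [C → . C T]
No further items can be added.

I₀ = { [C → . C T], [C → . num C C], [C → .], [Y → . C], [Y → . g], [Y' → . Y] }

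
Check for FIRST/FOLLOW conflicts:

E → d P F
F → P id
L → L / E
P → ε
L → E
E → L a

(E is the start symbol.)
No FIRST/FOLLOW conflicts.

A FIRST/FOLLOW conflict occurs when a non-terminal N has a nullable alternative N → β (β ⇒* ε) and another alternative N → α with FIRST(α) ∩ FOLLOW(N) ≠ ∅: on such a lookahead the parser cannot decide between expanding α and letting N vanish via β.

Nullable non-terminals: P.
P has a nullable alternative but only one production, so nothing to check.

E, F, L have no nullable alternative, so no FIRST/FOLLOW check is needed there.

No FIRST/FOLLOW conflicts found.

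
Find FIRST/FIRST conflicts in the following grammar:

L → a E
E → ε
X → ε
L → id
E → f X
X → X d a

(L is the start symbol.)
No FIRST/FIRST conflicts.

A FIRST/FIRST conflict occurs when two productions N → α and N → β for the same non-terminal have FIRST(α) ∩ FIRST(β) ≠ ∅ (with ε ∈ FIRST of a nullable right-hand side, so two nullable alternatives also conflict).

FIRST sets of the non-terminals at (or reachable through a nullable prefix from) the front of some alternative:
  FIRST(X) = { 'd', ε }

Productions for L:
  L → a E: FIRST = { 'a' }
  L → id: FIRST = { 'id' }
Productions for E:
  E → ε: FIRST = { ε }
  E → f X: FIRST = { 'f' }
Productions for X:
  X → ε: FIRST = { ε }
  X → X d a: FIRST = { 'd' }

All alternatives of each non-terminal have pairwise disjoint FIRST sets.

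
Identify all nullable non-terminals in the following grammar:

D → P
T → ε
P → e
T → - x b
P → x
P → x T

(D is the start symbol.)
{ 'T' }

A non-terminal is nullable if it can derive ε (the empty string): either it has an ε-production, or it has a production whose right-hand side consists entirely of nullable non-terminals.

ε-productions: T → ε
So T is immediately nullable.
No further non-terminal can be added: every production for the remaining non-terminals contains a terminal or a non-nullable non-terminal.
Nullable = { 'T' }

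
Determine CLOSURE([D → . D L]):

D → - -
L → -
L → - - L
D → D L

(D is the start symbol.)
To compute CLOSURE, for each item [A → α.Bβ] where B is a non-terminal, add [B → .γ] for all productions B → γ; repeat for the newly added items until nothing changes.

Start with: [D → . D L]
  [D → . D L] has the dot before D: add [D → . - -]
No further items can be added.

CLOSURE = { [D → . - -], [D → . D L] }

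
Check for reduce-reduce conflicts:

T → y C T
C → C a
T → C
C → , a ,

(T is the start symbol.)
A reduce-reduce conflict occurs when an LR(0) state has two complete items [A → α .] and [B → β .] — both call for a reduction, and with no lookahead the parser cannot choose between them.

Augment with T' → T and build the canonical LR(0) collection (I0 = CLOSURE({[T' → . T]}), then GOTO on every symbol after a dot until no new states appear). It has 10 states:
  I0: { [C → . , a ,], [C → . C a], [T → . C], [T → . y C T], [T' → . T] }  — shift
  I1: { [C → , . a ,] }  — shift
  I2: { [C → C . a], [T → C .] }  — shift, reduce
  I3: { [T' → T .] }  — accept
  I4: { [C → . , a ,], [C → . C a], [T → y . C T] }  — shift
  I5: { [C → . , a ,], [C → . C a], [C → C . a], [T → . C], [T → . y C T], [T → y C . T] }  — shift
  I6: { [T → y C T .] }  — reduce
  I7: { [C → C a .] }  — reduce
  I8: { [C → , a . ,] }  — shift
  I9: { [C → , a , .] }  — reduce

No state contains more than one complete item.

Answer: No reduce-reduce conflicts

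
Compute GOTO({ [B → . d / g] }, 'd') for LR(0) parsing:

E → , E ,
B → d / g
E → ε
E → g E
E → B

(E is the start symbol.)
{ [B → d . / g] }

GOTO(I, 'd') = CLOSURE({ [A → αX.β] : [A → α.Xβ] ∈ I, X = 'd' })

Items with dot before 'd', with the dot advanced:
  [B → . d / g] → [B → d . / g]
Closure adds nothing (no advanced item has the dot before a non-terminal).

GOTO = { [B → d . / g] }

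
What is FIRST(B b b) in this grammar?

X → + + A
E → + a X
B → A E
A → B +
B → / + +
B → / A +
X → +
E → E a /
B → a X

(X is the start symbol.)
FIRST sets of the non-terminals involved (from the grammar, by fixed-point iteration):
  FIRST(B) = { '/', 'a' }

To compute FIRST(B b b), process the symbols left to right:
Symbol B is a non-terminal. Add FIRST(B) \ {ε} = { '/', 'a' }
B is not nullable (ε ∉ FIRST(B)), so stop here.
FIRST(B b b) = { '/', 'a' }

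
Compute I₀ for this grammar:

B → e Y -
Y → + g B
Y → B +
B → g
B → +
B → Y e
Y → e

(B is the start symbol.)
First, augment the grammar with B' → B
I₀ = CLOSURE({ [B' → . B] }):
  [B' → . B] has the dot before B: add [B → . e Y -], [B → . g], [B → . +], [B → . Y e]
  [B → . Y e] has the dot before Y: add [Y → . + g B], [Y → . B +], [Y → . e]
No further items can be added.

I₀ = { [B → . +], [B → . Y e], [B → . e Y -], [B → . g], [B' → . B], [Y → . + g B], [Y → . B +], [Y → . e] }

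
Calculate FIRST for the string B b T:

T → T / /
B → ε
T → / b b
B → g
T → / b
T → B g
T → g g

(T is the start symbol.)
FIRST sets of the non-terminals involved (from the grammar, by fixed-point iteration):
  FIRST(B) = { 'g', ε }

To compute FIRST(B b T), process the symbols left to right:
Symbol B is a non-terminal. Add FIRST(B) \ {ε} = { 'g' }
B is nullable (ε ∈ FIRST(B)), continue to the next symbol.
Symbol b is a terminal. Add 'b' and stop.
FIRST(B b T) = { 'b', 'g' }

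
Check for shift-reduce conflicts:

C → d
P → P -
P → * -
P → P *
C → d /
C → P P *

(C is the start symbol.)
Yes — I4: [C → d .] vs [C → d . /]; I6: [P → P * .] vs [P → * . -]

Augment with C' → C and build the canonical LR(0) collection (I0 = CLOSURE({[C' → . C]}), then GOTO on every symbol after a dot until no new states appear). It has 11 states:
  I0: { [C → . P P *], [C → . d /], [C → . d], [C' → . C], [P → . * -], [P → . P *], [P → . P -] }  — shift
  I1: { [P → * . -] }  — shift
  I2: { [C' → C .] }  — accept
  I3: { [C → P . P *], [P → . * -], [P → . P *], [P → . P -], [P → P . *], [P → P . -] }  — shift
  I4: { [C → d . /], [C → d .] }  — shift, reduce
  I5: { [C → d / .] }  — reduce
  I6: { [P → * . -], [P → P * .] }  — shift, reduce
  I7: { [P → P - .] }  — reduce
  I8: { [C → P P . *], [P → P . *], [P → P . -] }  — shift
  I9: { [C → P P * .], [P → P * .] }  — 2 reduces
  I10: { [P → * - .] }  — reduce

I4 contains reduce item [C → d .] and shift item [C → d . /] — shift-reduce conflict.
I6 contains reduce item [P → P * .] and shift item [P → * . -] — shift-reduce conflict.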